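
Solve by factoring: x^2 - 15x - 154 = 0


We need two numbers that multiply to -154 and add to -15.
Those numbers are 7 and -22 (since 7 * (-22) = -154 and 7 + (-22) = -15).
So x^2 - 15x - 154 = (x + 7)(x - 22) = 0
Setting each factor to zero: x = -7 or x = 22

x = -7, x = 22


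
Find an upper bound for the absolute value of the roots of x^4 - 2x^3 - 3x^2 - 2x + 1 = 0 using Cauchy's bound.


Cauchy's bound: all roots r satisfy |r| <= 1 + max(|a_i/a_n|) for i = 0,...,n-1
where a_n is the leading coefficient.

Coefficients: [1, -2, -3, -2, 1]
Leading coefficient a_n = 1
Ratios |a_i/a_n|: 2, 3, 2, 1
Maximum ratio: 3
Cauchy's bound: |r| <= 1 + 3 = 4

Upper bound = 4


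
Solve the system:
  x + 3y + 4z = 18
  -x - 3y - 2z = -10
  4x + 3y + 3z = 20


Using Cramer's rule. Expand each determinant along the first row.
D  = 1*[(-3)*3 - (-2)*3] - 3*[(-1)*3 - (-2)*4] + 4*[(-1)*3 - (-3)*4]
  = 1*(-3) - 3*(5) + 4*(9) = 18
Dx = 18*[(-3)*3 - (-2)*3] - 3*[(-10)*3 - (-2)*20] + 4*[(-10)*3 - (-3)*20]
  = 18*(-3) - 3*(10) + 4*(30) = 36
Dy = 1*[(-10)*3 - (-2)*20] - 18*[(-1)*3 - (-2)*4] + 4*[(-1)*20 - (-10)*4]
  = 1*(10) - 18*(5) + 4*(20) = 0
Dz = 1*[(-3)*20 - (-10)*3] - 3*[(-1)*20 - (-10)*4] + 18*[(-1)*3 - (-3)*4]
  = 1*(-30) - 3*(20) + 18*(9) = 72
x = Dx/D = 36/18 = 2, y = Dy/D = 0/18 = 0, z = Dz/D = 72/18 = 4
Check eq1: (1)(2) + (3)(0) + (4)(4) = 18 = 18 ✓
Check eq2: (-1)(2) + (-3)(0) + (-2)(4) = -10 = -10 ✓
Check eq3: (4)(2) + (3)(0) + (3)(4) = 20 = 20 ✓

x = 2, y = 0, z = 4


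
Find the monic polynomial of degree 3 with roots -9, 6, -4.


A monic polynomial with roots -9, 6, -4 is:
p(x) = (x + 9)(x - 6)(x + 4)
After multiplying by (x + 9): x + 9
After multiplying by (x - 6): x^2 + 3x - 54
After multiplying by (x + 4): x^3 + 7x^2 - 42x - 216

x^3 + 7x^2 - 42x - 216


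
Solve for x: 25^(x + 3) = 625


Express both sides with the same base.
625 = 25^2
Since the bases match, equate exponents: x + 3 = 2
So x = 2 - (3) = -1

x = -1


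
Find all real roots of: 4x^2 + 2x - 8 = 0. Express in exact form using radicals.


Using the quadratic formula: x = (-b ± sqrt(b^2 - 4ac)) / (2a)
Here a = 4, b = 2, c = -8
Discriminant = b^2 - 4ac = 2^2 - 4(4)(-8) = 4 + 128 = 132
Since discriminant = 132 > 0, there are two real roots.
x = (-2 ± 2*sqrt(33)) / 8
Simplifying: x = (-1 ± sqrt(33)) / 4
Numerically: x ≈ 1.1861 or x ≈ -1.6861

x = (-1 + sqrt(33)) / 4 or x = (-1 - sqrt(33)) / 4


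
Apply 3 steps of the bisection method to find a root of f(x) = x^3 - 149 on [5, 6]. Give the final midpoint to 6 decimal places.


f(x) = x^3 - 149
f(5) = -24 < 0
f(6) = 67 > 0

Step 1: midpoint = (5.000000 + 6.000000)/2 = 5.500000
  f(5.500000) = 17.375000
  f(mid) > 0, so root is in [5.000000, 5.500000]

Step 2: midpoint = (5.000000 + 5.500000)/2 = 5.250000
  f(5.250000) = -4.296875
  f(mid) < 0, so root is in [5.250000, 5.500000]

Step 3: midpoint = (5.250000 + 5.500000)/2 = 5.375000
  f(5.375000) = 6.287109
  f(mid) > 0, so root is in [5.250000, 5.375000]

midpoint = 5.375000


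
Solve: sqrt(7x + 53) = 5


Square both sides: 7x + 53 = 5^2 = 25
7x = 25 - 53 = -28
x = -4
Check: sqrt(7*(-4) + 53) = sqrt(25) = 5 ✓

x = -4


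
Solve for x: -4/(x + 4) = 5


Multiply both sides by (x + 4): -4 = 5(x + 4)
Distribute: -4 = 5x + 20
5x = -4 - 20 = -24
x = -24/5

x = -24/5


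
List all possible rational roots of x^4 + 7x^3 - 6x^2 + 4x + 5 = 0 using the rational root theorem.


Rational root theorem: possible roots are ±p/q where:
  p divides the constant term (5): p ∈ {1, 5}
  q divides the leading coefficient (1): q ∈ {1}

All possible rational roots: -5, -1, 1, 5

-5, -1, 1, 5


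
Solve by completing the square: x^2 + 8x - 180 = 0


Start: x^2 + 8x - 180 = 0
Move constant: x^2 + 8x = 180
Half of 8 is 4, squared is 16
Add 16 to both sides: x^2 + 8x + 16 = 196
(x + 4)^2 = 196
x + 4 = ±14
x = -4 + 14 = 10 or x = -4 - 14 = -18

x = -18, x = 10


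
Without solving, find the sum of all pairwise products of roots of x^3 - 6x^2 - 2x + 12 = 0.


By Vieta's formulas for x^3 + bx^2 + cx + d = 0:
  r1 + r2 + r3 = -b/a = 6
  r1*r2 + r1*r3 + r2*r3 = c/a = -2
  r1*r2*r3 = -d/a = -12


Sum of pairwise products = -2


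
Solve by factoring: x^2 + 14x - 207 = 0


We need two numbers that multiply to -207 and add to 14.
Those numbers are -9 and 23 (since (-9) * 23 = -207 and (-9) + 23 = 14).
So x^2 + 14x - 207 = (x - 9)(x + 23) = 0
Setting each factor to zero: x = 9 or x = -23

x = -23, x = 9


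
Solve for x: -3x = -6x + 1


Starting with: -3x = -6x + 1
Move all x terms to left: (-3 + 6)x = 1 - 0
Simplify: 3x = 1
Divide both sides by 3: x = 1/3

x = 1/3


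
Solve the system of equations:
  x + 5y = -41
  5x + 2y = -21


Using Cramer's rule:
Determinant D = (1)(2) - (5)(5) = 2 - 25 = -23
Dx = (-41)(2) - (-21)(5) = -82 + 105 = 23
Dy = (1)(-21) - (5)(-41) = -21 + 205 = 184
x = Dx/D = 23/-23 = -1
y = Dy/D = 184/-23 = -8

x = -1, y = -8


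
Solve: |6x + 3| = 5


An absolute value equation |expr| = 5 gives two cases:
Case 1: 6x + 3 = 5
  6x = 2, so x = 1/3
Case 2: 6x + 3 = -5
  6x = -8, so x = -4/3

x = -4/3, x = 1/3


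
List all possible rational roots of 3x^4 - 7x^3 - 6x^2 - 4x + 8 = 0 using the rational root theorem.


Rational root theorem: possible roots are ±p/q where:
  p divides the constant term (8): p ∈ {1, 2, 4, 8}
  q divides the leading coefficient (3): q ∈ {1, 3}

All possible rational roots: -8, -4, -8/3, -2, -4/3, -1, -2/3, -1/3, 1/3, 2/3, 1, 4/3, 2, 8/3, 4, 8

-8, -4, -8/3, -2, -4/3, -1, -2/3, -1/3, 1/3, 2/3, 1, 4/3, 2, 8/3, 4, 8


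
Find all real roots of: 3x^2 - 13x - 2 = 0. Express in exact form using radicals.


Using the quadratic formula: x = (-b ± sqrt(b^2 - 4ac)) / (2a)
Here a = 3, b = -13, c = -2
Discriminant = b^2 - 4ac = (-13)^2 - 4(3)(-2) = 169 + 24 = 193
Since discriminant = 193 > 0, there are two real roots.
x = (13 ± sqrt(193)) / 6
Numerically: x ≈ 4.4821 or x ≈ -0.1487

x = (13 + sqrt(193)) / 6 or x = (13 - sqrt(193)) / 6


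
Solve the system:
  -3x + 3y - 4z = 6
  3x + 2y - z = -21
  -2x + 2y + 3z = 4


Using Cramer's rule. Expand each determinant along the first row.
D  = (-3)*[2*3 - (-1)*2] - 3*[3*3 - (-1)*(-2)] + (-4)*[3*2 - 2*(-2)]
  = (-3)*(8) - 3*(7) + (-4)*(10) = -85
Dx = 6*[2*3 - (-1)*2] - 3*[(-21)*3 - (-1)*4] + (-4)*[(-21)*2 - 2*4]
  = 6*(8) - 3*(-59) + (-4)*(-50) = 425
Dy = (-3)*[(-21)*3 - (-1)*4] - 6*[3*3 - (-1)*(-2)] + (-4)*[3*4 - (-21)*(-2)]
  = (-3)*(-59) - 6*(7) + (-4)*(-30) = 255
Dz = (-3)*[2*4 - (-21)*2] - 3*[3*4 - (-21)*(-2)] + 6*[3*2 - 2*(-2)]
  = (-3)*(50) - 3*(-30) + 6*(10) = 0
x = Dx/D = 425/-85 = -5, y = Dy/D = 255/-85 = -3, z = Dz/D = 0/-85 = 0
Check eq1: (-3)(-5) + (3)(-3) + (-4)(0) = 6 = 6 ✓
Check eq2: (3)(-5) + (2)(-3) + (-1)(0) = -21 = -21 ✓
Check eq3: (-2)(-5) + (2)(-3) + (3)(0) = 4 = 4 ✓

x = -5, y = -3, z = 0


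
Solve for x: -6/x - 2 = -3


Subtract -2 from both sides: -6/x = -1
Multiply both sides by x: -6 = -1 * x
Divide by -1: x = 6

x = 6


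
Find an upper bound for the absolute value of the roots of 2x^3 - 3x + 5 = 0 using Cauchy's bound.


Cauchy's bound: all roots r satisfy |r| <= 1 + max(|a_i/a_n|) for i = 0,...,n-1
where a_n is the leading coefficient.

Coefficients: [2, 0, -3, 5]
Leading coefficient a_n = 2
Ratios |a_i/a_n|: 0, 3/2, 5/2
Maximum ratio: 5/2
Cauchy's bound: |r| <= 1 + 5/2 = 7/2

Upper bound = 7/2


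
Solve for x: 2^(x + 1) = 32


Express both sides with the same base.
32 = 2^5
Since the bases match, equate exponents: x + 1 = 5
So x = 5 - (1) = 4

x = 4


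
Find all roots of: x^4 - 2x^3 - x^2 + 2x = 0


The constant term is 0, so x = 0 is a root. Factor out x:
  x^3 - 2x^2 - x + 2 = 0
Let p(x) = x^3 - 2x^2 - x + 2. By the rational root theorem (leading coefficient 1), any rational root is an integer divisor of 2: try ±1, ±2, ... in turn.
Test x = 1: value = 0 ✓, so (x - 1) is a factor.
Synthetic division by (x - 1): bring down 1; 1(1) - 2 = -1; (-1)(1) - 1 = -2; (-2)(1) + 2 = 0 → quotient x^2 - x - 2, remainder 0.
Solve the quadratic x^2 - x - 2 = 0: discriminant = (-1)^2 - 4(1)(-2) = 1 + 8 = 9.
sqrt(9) = 3, so x = (1 ± 3)/2: x = 2 or x = -1.
Collecting all roots found:

x = -1, x = 0, x = 1, x = 2


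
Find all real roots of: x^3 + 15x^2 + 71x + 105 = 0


Let p(x) = x^3 + 15x^2 + 71x + 105. By the rational root theorem (leading coefficient 1), any rational root is an integer divisor of 105: try ±1, ±2, ... in turn.
Test x = 1: value = 192 ≠ 0.
Test x = -1: value = 48 ≠ 0.
Test x = 3: value = 480 ≠ 0.
Test x = -3: value = 0 ✓, so (x + 3) is a factor.
Synthetic division by (x + 3): bring down 1; 1(-3) + 15 = 12; 12(-3) + 71 = 35; 35(-3) + 105 = 0 → quotient x^2 + 12x + 35, remainder 0.
Solve the quadratic x^2 + 12x + 35 = 0: discriminant = 12^2 - 4(1)(35) = 144 - 140 = 4.
sqrt(4) = 2, so x = (-12 ± 2)/2: x = -5 or x = -7.

x = -7, x = -5, x = -3


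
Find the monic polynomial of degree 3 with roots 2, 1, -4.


A monic polynomial with roots 2, 1, -4 is:
p(x) = (x - 2)(x - 1)(x + 4)
After multiplying by (x - 2): x - 2
After multiplying by (x - 1): x^2 - 3x + 2
After multiplying by (x + 4): x^3 + x^2 - 10x + 8

x^3 + x^2 - 10x + 8


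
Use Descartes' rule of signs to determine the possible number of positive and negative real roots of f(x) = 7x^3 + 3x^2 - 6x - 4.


Descartes' rule of signs:

For positive roots, count sign changes in f(x) = 7x^3 + 3x^2 - 6x - 4:
Signs of coefficients: +, +, -, -
Number of sign changes: 1
Possible positive real roots: 1

For negative roots, examine f(-x) = -7x^3 + 3x^2 + 6x - 4:
Signs of coefficients: -, +, +, -
Number of sign changes: 2
Possible negative real roots: 2, 0

Positive roots: 1; Negative roots: 2 or 0


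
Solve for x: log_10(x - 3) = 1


Convert to exponential form: x - 3 = 10^1 = 10
x = 10 + 3 = 13
Check: log_10(13 - 3) = log_10(10) = log_10(10) = 1 ✓

x = 13


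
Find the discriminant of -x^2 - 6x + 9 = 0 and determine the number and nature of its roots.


For ax^2 + bx + c = 0, discriminant D = b^2 - 4ac
Here a = -1, b = -6, c = 9
D = (-6)^2 - 4(-1)(9) = 36 + 36 = 72

D = 72 > 0 but not a perfect square
The equation has 2 distinct real irrational roots.

Discriminant = 72, 2 distinct real irrational roots


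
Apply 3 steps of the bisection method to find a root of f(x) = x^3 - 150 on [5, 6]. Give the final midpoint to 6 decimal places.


f(x) = x^3 - 150
f(5) = -25 < 0
f(6) = 66 > 0

Step 1: midpoint = (5.000000 + 6.000000)/2 = 5.500000
  f(5.500000) = 16.375000
  f(mid) > 0, so root is in [5.000000, 5.500000]

Step 2: midpoint = (5.000000 + 5.500000)/2 = 5.250000
  f(5.250000) = -5.296875
  f(mid) < 0, so root is in [5.250000, 5.500000]

Step 3: midpoint = (5.250000 + 5.500000)/2 = 5.375000
  f(5.375000) = 5.287109
  f(mid) > 0, so root is in [5.250000, 5.375000]

midpoint = 5.375000


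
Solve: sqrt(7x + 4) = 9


Square both sides: 7x + 4 = 9^2 = 81
7x = 81 - 4 = 77
x = 11
Check: sqrt(7*11 + 4) = sqrt(81) = 9 ✓

x = 11


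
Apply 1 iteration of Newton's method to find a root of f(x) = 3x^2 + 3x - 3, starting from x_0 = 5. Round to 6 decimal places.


Newton's method: x_(n+1) = x_n - f(x_n)/f'(x_n)
f(x) = 3x^2 + 3x - 3
f'(x) = 6x + 3

Iteration 1:
  f(5.000000) = 87.000000
  f'(5.000000) = 33.000000
  x_1 = 5.000000 - (87.000000)/(33.000000) = 2.363636

x_1 = 2.363636


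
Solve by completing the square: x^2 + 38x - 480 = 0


Start: x^2 + 38x - 480 = 0
Move constant: x^2 + 38x = 480
Half of 38 is 19, squared is 361
Add 361 to both sides: x^2 + 38x + 361 = 841
(x + 19)^2 = 841
x + 19 = ±29
x = -19 + 29 = 10 or x = -19 - 29 = -48

x = -48, x = 10


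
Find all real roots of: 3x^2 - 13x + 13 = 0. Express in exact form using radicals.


Using the quadratic formula: x = (-b ± sqrt(b^2 - 4ac)) / (2a)
Here a = 3, b = -13, c = 13
Discriminant = b^2 - 4ac = (-13)^2 - 4(3)(13) = 169 - 156 = 13
Since discriminant = 13 > 0, there are two real roots.
x = (13 ± sqrt(13)) / 6
Numerically: x ≈ 2.7676 or x ≈ 1.5657

x = (13 + sqrt(13)) / 6 or x = (13 - sqrt(13)) / 6


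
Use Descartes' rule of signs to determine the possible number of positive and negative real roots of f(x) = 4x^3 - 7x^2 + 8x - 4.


Descartes' rule of signs:

For positive roots, count sign changes in f(x) = 4x^3 - 7x^2 + 8x - 4:
Signs of coefficients: +, -, +, -
Number of sign changes: 3
Possible positive real roots: 3, 1

For negative roots, examine f(-x) = -4x^3 - 7x^2 - 8x - 4:
Signs of coefficients: -, -, -, -
Number of sign changes: 0
Possible negative real roots: 0

Positive roots: 3 or 1; Negative roots: 0


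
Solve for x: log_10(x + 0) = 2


Convert to exponential form: x + 0 = 10^2 = 100
x = 100 - 0 = 100
Check: log_10(100 + 0) = log_10(100) = log_10(100) = 2 ✓

x = 100


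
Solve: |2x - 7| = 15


An absolute value equation |expr| = 15 gives two cases:
Case 1: 2x - 7 = 15
  2x = 22, so x = 11
Case 2: 2x - 7 = -15
  2x = -8, so x = -4

x = -4, x = 11


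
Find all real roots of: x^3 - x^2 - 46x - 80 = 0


Let p(x) = x^3 - x^2 - 46x - 80. By the rational root theorem (leading coefficient 1), any rational root is an integer divisor of 80: try ±1, ±2, ... in turn.
Test x = 1: value = -126 ≠ 0.
Test x = -1: value = -36 ≠ 0.
Test x = 2: value = -168 ≠ 0.
Test x = -2: value = 0 ✓, so (x + 2) is a factor.
Synthetic division by (x + 2): bring down 1; 1(-2) - 1 = -3; (-3)(-2) - 46 = -40; (-40)(-2) - 80 = 0 → quotient x^2 - 3x - 40, remainder 0.
Solve the quadratic x^2 - 3x - 40 = 0: discriminant = (-3)^2 - 4(1)(-40) = 9 + 160 = 169.
sqrt(169) = 13, so x = (3 ± 13)/2: x = 8 or x = -5.

x = -5, x = -2, x = 8


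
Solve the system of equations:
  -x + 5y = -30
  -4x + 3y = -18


Using Cramer's rule:
Determinant D = (-1)(3) - (-4)(5) = -3 + 20 = 17
Dx = (-30)(3) - (-18)(5) = -90 + 90 = 0
Dy = (-1)(-18) - (-4)(-30) = 18 - 120 = -102
x = Dx/D = 0/17 = 0
y = Dy/D = -102/17 = -6

x = 0, y = -6


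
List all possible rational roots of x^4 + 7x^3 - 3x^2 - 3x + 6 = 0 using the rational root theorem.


Rational root theorem: possible roots are ±p/q where:
  p divides the constant term (6): p ∈ {1, 2, 3, 6}
  q divides the leading coefficient (1): q ∈ {1}

All possible rational roots: -6, -3, -2, -1, 1, 2, 3, 6

-6, -3, -2, -1, 1, 2, 3, 6


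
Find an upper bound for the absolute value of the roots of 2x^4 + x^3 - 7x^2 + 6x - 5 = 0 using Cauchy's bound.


Cauchy's bound: all roots r satisfy |r| <= 1 + max(|a_i/a_n|) for i = 0,...,n-1
where a_n is the leading coefficient.

Coefficients: [2, 1, -7, 6, -5]
Leading coefficient a_n = 2
Ratios |a_i/a_n|: 1/2, 7/2, 3, 5/2
Maximum ratio: 7/2
Cauchy's bound: |r| <= 1 + 7/2 = 9/2

Upper bound = 9/2


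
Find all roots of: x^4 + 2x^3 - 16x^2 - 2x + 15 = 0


Let p(x) = x^4 + 2x^3 - 16x^2 - 2x + 15. By the rational root theorem (leading coefficient 1), any rational root is an integer divisor of 15: try ±1, ±2, ... in turn.
Test x = 1: value = 0 ✓, so (x - 1) is a factor.
Synthetic division by (x - 1): bring down 1; 1(1) + 2 = 3; 3(1) - 16 = -13; (-13)(1) - 2 = -15; (-15)(1) + 15 = 0 → quotient x^3 + 3x^2 - 13x - 15, remainder 0.
Continue with the quotient x^3 + 3x^2 - 13x - 15 (candidates must divide 15; re-test x = 1 first in case it repeats).
Test x = 1: value = -24 ≠ 0.
Test x = -1: value = 0 ✓, so (x + 1) is a factor.
Synthetic division by (x + 1): bring down 1; 1(-1) + 3 = 2; 2(-1) - 13 = -15; (-15)(-1) - 15 = 0 → quotient x^2 + 2x - 15, remainder 0.
Solve the quadratic x^2 + 2x - 15 = 0: discriminant = 2^2 - 4(1)(-15) = 4 + 60 = 64.
sqrt(64) = 8, so x = (-2 ± 8)/2: x = 3 or x = -5.
Collecting all roots found:

x = -5, x = -1, x = 1, x = 3


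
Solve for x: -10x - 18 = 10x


Starting with: -10x - 18 = 10x
Move all x terms to left: (-10 - 10)x = 0 + 18
Simplify: -20x = 18
Divide both sides by -20: x = -9/10

x = -9/10


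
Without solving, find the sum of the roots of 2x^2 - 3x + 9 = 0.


By Vieta's formulas for ax^2 + bx + c = 0:
  Sum of roots = -b/a
  Product of roots = c/a

Here a = 2, b = -3, c = 9
Sum = -(-3)/2 = 3/2
Product = 9/2 = 9/2

Sum = 3/2


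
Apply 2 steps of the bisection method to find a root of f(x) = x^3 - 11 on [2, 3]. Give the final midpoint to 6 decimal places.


f(x) = x^3 - 11
f(2) = -3 < 0
f(3) = 16 > 0

Step 1: midpoint = (2.000000 + 3.000000)/2 = 2.500000
  f(2.500000) = 4.625000
  f(mid) > 0, so root is in [2.000000, 2.500000]

Step 2: midpoint = (2.000000 + 2.500000)/2 = 2.250000
  f(2.250000) = 0.390625
  f(mid) > 0, so root is in [2.000000, 2.250000]

midpoint = 2.250000


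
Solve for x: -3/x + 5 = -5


Subtract 5 from both sides: -3/x = -10
Multiply both sides by x: -3 = -10 * x
Divide by -10: x = 3/10

x = 3/10


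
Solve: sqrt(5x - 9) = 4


Square both sides: 5x - 9 = 4^2 = 16
5x = 16 + 9 = 25
x = 5
Check: sqrt(5*5 - 9) = sqrt(16) = 4 ✓

x = 5


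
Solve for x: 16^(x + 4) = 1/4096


Express both sides with the same base.
1/4096 = 16^(-3)
Since the bases match, equate exponents: x + 4 = -3
So x = -3 - (4) = -7

x = -7


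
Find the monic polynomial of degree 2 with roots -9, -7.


A monic polynomial with roots -9, -7 is:
p(x) = (x + 9)(x + 7)
After multiplying by (x + 9): x + 9
After multiplying by (x + 7): x^2 + 16x + 63

x^2 + 16x + 63


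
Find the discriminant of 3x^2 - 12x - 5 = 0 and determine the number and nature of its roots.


For ax^2 + bx + c = 0, discriminant D = b^2 - 4ac
Here a = 3, b = -12, c = -5
D = (-12)^2 - 4(3)(-5) = 144 + 60 = 204

D = 204 > 0 but not a perfect square
The equation has 2 distinct real irrational roots.

Discriminant = 204, 2 distinct real irrational roots


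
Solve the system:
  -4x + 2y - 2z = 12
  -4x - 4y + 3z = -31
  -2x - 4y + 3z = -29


Using Cramer's rule. Expand each determinant along the first row.
D  = (-4)*[(-4)*3 - 3*(-4)] - 2*[(-4)*3 - 3*(-2)] + (-2)*[(-4)*(-4) - (-4)*(-2)]
  = (-4)*(0) - 2*(-6) + (-2)*(8) = -4
Dx = 12*[(-4)*3 - 3*(-4)] - 2*[(-31)*3 - 3*(-29)] + (-2)*[(-31)*(-4) - (-4)*(-29)]
  = 12*(0) - 2*(-6) + (-2)*(8) = -4
Dy = (-4)*[(-31)*3 - 3*(-29)] - 12*[(-4)*3 - 3*(-2)] + (-2)*[(-4)*(-29) - (-31)*(-2)]
  = (-4)*(-6) - 12*(-6) + (-2)*(54) = -12
Dz = (-4)*[(-4)*(-29) - (-31)*(-4)] - 2*[(-4)*(-29) - (-31)*(-2)] + 12*[(-4)*(-4) - (-4)*(-2)]
  = (-4)*(-8) - 2*(54) + 12*(8) = 20
x = Dx/D = -4/-4 = 1, y = Dy/D = -12/-4 = 3, z = Dz/D = 20/-4 = -5
Check eq1: (-4)(1) + (2)(3) + (-2)(-5) = 12 = 12 ✓
Check eq2: (-4)(1) + (-4)(3) + (3)(-5) = -31 = -31 ✓
Check eq3: (-2)(1) + (-4)(3) + (3)(-5) = -29 = -29 ✓

x = 1, y = 3, z = -5


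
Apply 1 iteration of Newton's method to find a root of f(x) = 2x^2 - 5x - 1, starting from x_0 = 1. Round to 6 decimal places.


Newton's method: x_(n+1) = x_n - f(x_n)/f'(x_n)
f(x) = 2x^2 - 5x - 1
f'(x) = 4x - 5

Iteration 1:
  f(1.000000) = -4.000000
  f'(1.000000) = -1.000000
  x_1 = 1.000000 - (-4.000000)/(-1.000000) = -3.000000

x_1 = -3.000000


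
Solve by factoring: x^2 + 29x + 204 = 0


We need two numbers that multiply to 204 and add to 29.
Those numbers are 12 and 17 (since 12 * 17 = 204 and 12 + 17 = 29).
So x^2 + 29x + 204 = (x + 12)(x + 17) = 0
Setting each factor to zero: x = -12 or x = -17

x = -17, x = -12


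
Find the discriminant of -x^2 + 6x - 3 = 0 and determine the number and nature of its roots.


For ax^2 + bx + c = 0, discriminant D = b^2 - 4ac
Here a = -1, b = 6, c = -3
D = (6)^2 - 4(-1)(-3) = 36 - 12 = 24

D = 24 > 0 but not a perfect square
The equation has 2 distinct real irrational roots.

Discriminant = 24, 2 distinct real irrational roots


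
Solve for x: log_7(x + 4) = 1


Convert to exponential form: x + 4 = 7^1 = 7
x = 7 - 4 = 3
Check: log_7(3 + 4) = log_7(7) = log_7(7) = 1 ✓

x = 3


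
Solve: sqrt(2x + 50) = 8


Square both sides: 2x + 50 = 8^2 = 64
2x = 64 - 50 = 14
x = 7
Check: sqrt(2*7 + 50) = sqrt(64) = 8 ✓

x = 7


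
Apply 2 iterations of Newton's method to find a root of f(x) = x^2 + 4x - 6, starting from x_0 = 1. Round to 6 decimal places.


Newton's method: x_(n+1) = x_n - f(x_n)/f'(x_n)
f(x) = x^2 + 4x - 6
f'(x) = 2x + 4

Iteration 1:
  f(1.000000) = -1.000000
  f'(1.000000) = 6.000000
  x_1 = 1.000000 - (-1.000000)/(6.000000) = 1.166667

Iteration 2:
  f(1.166667) = 0.027778
  f'(1.166667) = 6.333333
  x_2 = 1.166667 - (0.027778)/(6.333333) = 1.162281

x_2 = 1.162281


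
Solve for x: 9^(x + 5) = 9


Express both sides with the same base.
9 = 9^1
Since the bases match, equate exponents: x + 5 = 1
So x = 1 - (5) = -4

x = -4


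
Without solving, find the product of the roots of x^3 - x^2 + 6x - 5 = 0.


By Vieta's formulas for x^3 + bx^2 + cx + d = 0:
  r1 + r2 + r3 = -b/a = 1
  r1*r2 + r1*r3 + r2*r3 = c/a = 6
  r1*r2*r3 = -d/a = 5


Product = 5


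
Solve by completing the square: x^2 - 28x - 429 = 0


Start: x^2 - 28x - 429 = 0
Move constant: x^2 - 28x = 429
Half of -28 is -14, squared is 196
Add 196 to both sides: x^2 - 28x + 196 = 625
(x - 14)^2 = 625
x - 14 = ±25
x = 14 + 25 = 39 or x = 14 - 25 = -11

x = -11, x = 39


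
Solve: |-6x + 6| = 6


An absolute value equation |expr| = 6 gives two cases:
Case 1: -6x + 6 = 6
  -6x = 0, so x = 0
Case 2: -6x + 6 = -6
  -6x = -12, so x = 2

x = 0, x = 2


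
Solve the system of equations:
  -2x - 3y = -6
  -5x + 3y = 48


Using Cramer's rule:
Determinant D = (-2)(3) - (-5)(-3) = -6 - 15 = -21
Dx = (-6)(3) - (48)(-3) = -18 + 144 = 126
Dy = (-2)(48) - (-5)(-6) = -96 - 30 = -126
x = Dx/D = 126/-21 = -6
y = Dy/D = -126/-21 = 6

x = -6, y = 6


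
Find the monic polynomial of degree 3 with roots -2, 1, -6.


A monic polynomial with roots -2, 1, -6 is:
p(x) = (x + 2)(x - 1)(x + 6)
After multiplying by (x + 2): x + 2
After multiplying by (x - 1): x^2 + x - 2
After multiplying by (x + 6): x^3 + 7x^2 + 4x - 12

x^3 + 7x^2 + 4x - 12


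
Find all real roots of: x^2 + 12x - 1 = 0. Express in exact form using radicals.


Using the quadratic formula: x = (-b ± sqrt(b^2 - 4ac)) / (2a)
Here a = 1, b = 12, c = -1
Discriminant = b^2 - 4ac = 12^2 - 4(1)(-1) = 144 + 4 = 148
Since discriminant = 148 > 0, there are two real roots.
x = (-12 ± 2*sqrt(37)) / 2
Simplifying: x = -6 ± sqrt(37)
Numerically: x ≈ 0.0828 or x ≈ -12.0828

x = -6 + sqrt(37) or x = -6 - sqrt(37)


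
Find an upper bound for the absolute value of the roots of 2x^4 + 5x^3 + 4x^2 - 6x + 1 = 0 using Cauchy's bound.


Cauchy's bound: all roots r satisfy |r| <= 1 + max(|a_i/a_n|) for i = 0,...,n-1
where a_n is the leading coefficient.

Coefficients: [2, 5, 4, -6, 1]
Leading coefficient a_n = 2
Ratios |a_i/a_n|: 5/2, 2, 3, 1/2
Maximum ratio: 3
Cauchy's bound: |r| <= 1 + 3 = 4

Upper bound = 4


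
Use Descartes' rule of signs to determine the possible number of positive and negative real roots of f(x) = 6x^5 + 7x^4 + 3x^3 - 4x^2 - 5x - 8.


Descartes' rule of signs:

For positive roots, count sign changes in f(x) = 6x^5 + 7x^4 + 3x^3 - 4x^2 - 5x - 8:
Signs of coefficients: +, +, +, -, -, -
Number of sign changes: 1
Possible positive real roots: 1

For negative roots, examine f(-x) = -6x^5 + 7x^4 - 3x^3 - 4x^2 + 5x - 8:
Signs of coefficients: -, +, -, -, +, -
Number of sign changes: 4
Possible negative real roots: 4, 2, 0

Positive roots: 1; Negative roots: 4 or 2 or 0


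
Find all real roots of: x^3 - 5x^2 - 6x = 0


The constant term is 0, so x = 0 is a root. Factor out x:
  x(x^2 - 5x - 6) = 0
Solve the quadratic x^2 - 5x - 6 = 0: discriminant = (-5)^2 - 4(1)(-6) = 25 + 24 = 49.
sqrt(49) = 7, so x = (5 ± 7)/2: x = 6 or x = -1.

x = -1, x = 0, x = 6


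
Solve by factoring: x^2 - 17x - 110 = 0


We need two numbers that multiply to -110 and add to -17.
Those numbers are -22 and 5 (since (-22) * 5 = -110 and (-22) + 5 = -17).
So x^2 - 17x - 110 = (x - 22)(x + 5) = 0
Setting each factor to zero: x = 22 or x = -5

x = -5, x = 22


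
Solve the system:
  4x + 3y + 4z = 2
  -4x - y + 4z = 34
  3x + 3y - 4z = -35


Using Cramer's rule. Expand each determinant along the first row.
D  = 4*[(-1)*(-4) - 4*3] - 3*[(-4)*(-4) - 4*3] + 4*[(-4)*3 - (-1)*3]
  = 4*(-8) - 3*(4) + 4*(-9) = -80
Dx = 2*[(-1)*(-4) - 4*3] - 3*[34*(-4) - 4*(-35)] + 4*[34*3 - (-1)*(-35)]
  = 2*(-8) - 3*(4) + 4*(67) = 240
Dy = 4*[34*(-4) - 4*(-35)] - 2*[(-4)*(-4) - 4*3] + 4*[(-4)*(-35) - 34*3]
  = 4*(4) - 2*(4) + 4*(38) = 160
Dz = 4*[(-1)*(-35) - 34*3] - 3*[(-4)*(-35) - 34*3] + 2*[(-4)*3 - (-1)*3]
  = 4*(-67) - 3*(38) + 2*(-9) = -400
x = Dx/D = 240/-80 = -3, y = Dy/D = 160/-80 = -2, z = Dz/D = -400/-80 = 5
Check eq1: (4)(-3) + (3)(-2) + (4)(5) = 2 = 2 ✓
Check eq2: (-4)(-3) + (-1)(-2) + (4)(5) = 34 = 34 ✓
Check eq3: (3)(-3) + (3)(-2) + (-4)(5) = -35 = -35 ✓

x = -3, y = -2, z = 5


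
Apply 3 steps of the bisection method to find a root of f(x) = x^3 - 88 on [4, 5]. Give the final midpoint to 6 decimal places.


f(x) = x^3 - 88
f(4) = -24 < 0
f(5) = 37 > 0

Step 1: midpoint = (4.000000 + 5.000000)/2 = 4.500000
  f(4.500000) = 3.125000
  f(mid) > 0, so root is in [4.000000, 4.500000]

Step 2: midpoint = (4.000000 + 4.500000)/2 = 4.250000
  f(4.250000) = -11.234375
  f(mid) < 0, so root is in [4.250000, 4.500000]

Step 3: midpoint = (4.250000 + 4.500000)/2 = 4.375000
  f(4.375000) = -4.259766
  f(mid) < 0, so root is in [4.375000, 4.500000]

midpoint = 4.375000


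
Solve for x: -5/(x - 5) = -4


Multiply both sides by (x - 5): -5 = -4(x - 5)
Distribute: -5 = -4x + 20
-4x = -5 - 20 = -25
x = 25/4

x = 25/4


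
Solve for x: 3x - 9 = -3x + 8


Starting with: 3x - 9 = -3x + 8
Move all x terms to left: (3 + 3)x = 8 + 9
Simplify: 6x = 17
Divide both sides by 6: x = 17/6

x = 17/6


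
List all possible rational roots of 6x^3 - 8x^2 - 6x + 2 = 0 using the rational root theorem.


Rational root theorem: possible roots are ±p/q where:
  p divides the constant term (2): p ∈ {1, 2}
  q divides the leading coefficient (6): q ∈ {1, 2, 3, 6}

All possible rational roots: -2, -1, -2/3, -1/2, -1/3, -1/6, 1/6, 1/3, 1/2, 2/3, 1, 2

-2, -1, -2/3, -1/2, -1/3, -1/6, 1/6, 1/3, 1/2, 2/3, 1, 2


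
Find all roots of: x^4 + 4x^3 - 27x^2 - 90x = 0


The constant term is 0, so x = 0 is a root. Factor out x:
  x^3 + 4x^2 - 27x - 90 = 0
Let p(x) = x^3 + 4x^2 - 27x - 90. By the rational root theorem (leading coefficient 1), any rational root is an integer divisor of 90: try ±1, ±2, ... in turn.
Test x = 1: value = -112 ≠ 0.
Test x = -1: value = -60 ≠ 0.
Test x = 2: value = -120 ≠ 0.
Test x = -2: value = -28 ≠ 0.
Test x = 3: value = -108 ≠ 0.
Test x = -3: value = 0 ✓, so (x + 3) is a factor.
Synthetic division by (x + 3): bring down 1; 1(-3) + 4 = 1; 1(-3) - 27 = -30; (-30)(-3) - 90 = 0 → quotient x^2 + x - 30, remainder 0.
Solve the quadratic x^2 + x - 30 = 0: discriminant = 1^2 - 4(1)(-30) = 1 + 120 = 121.
sqrt(121) = 11, so x = (-1 ± 11)/2: x = 5 or x = -6.
Collecting all roots found:

x = -6, x = -3, x = 0, x = 5


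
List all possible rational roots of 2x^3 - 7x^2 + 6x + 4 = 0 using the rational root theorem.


Rational root theorem: possible roots are ±p/q where:
  p divides the constant term (4): p ∈ {1, 2, 4}
  q divides the leading coefficient (2): q ∈ {1, 2}

All possible rational roots: -4, -2, -1, -1/2, 1/2, 1, 2, 4

-4, -2, -1, -1/2, 1/2, 1, 2, 4


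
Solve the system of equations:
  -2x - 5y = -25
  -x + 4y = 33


Using Cramer's rule:
Determinant D = (-2)(4) - (-1)(-5) = -8 - 5 = -13
Dx = (-25)(4) - (33)(-5) = -100 + 165 = 65
Dy = (-2)(33) - (-1)(-25) = -66 - 25 = -91
x = Dx/D = 65/-13 = -5
y = Dy/D = -91/-13 = 7

x = -5, y = 7


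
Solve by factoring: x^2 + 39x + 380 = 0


We need two numbers that multiply to 380 and add to 39.
Those numbers are 20 and 19 (since 20 * 19 = 380 and 20 + 19 = 39).
So x^2 + 39x + 380 = (x + 20)(x + 19) = 0
Setting each factor to zero: x = -20 or x = -19

x = -20, x = -19


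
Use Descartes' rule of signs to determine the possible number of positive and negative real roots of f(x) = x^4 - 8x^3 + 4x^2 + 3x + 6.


Descartes' rule of signs:

For positive roots, count sign changes in f(x) = x^4 - 8x^3 + 4x^2 + 3x + 6:
Signs of coefficients: +, -, +, +, +
Number of sign changes: 2
Possible positive real roots: 2, 0

For negative roots, examine f(-x) = x^4 + 8x^3 + 4x^2 - 3x + 6:
Signs of coefficients: +, +, +, -, +
Number of sign changes: 2
Possible negative real roots: 2, 0

Positive roots: 2 or 0; Negative roots: 2 or 0


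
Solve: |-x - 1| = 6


An absolute value equation |expr| = 6 gives two cases:
Case 1: -x - 1 = 6
  -x = 7, so x = -7
Case 2: -x - 1 = -6
  -x = -5, so x = 5

x = -7, x = 5


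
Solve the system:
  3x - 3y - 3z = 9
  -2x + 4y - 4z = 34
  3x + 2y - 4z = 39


Using Cramer's rule. Expand each determinant along the first row.
D  = 3*[4*(-4) - (-4)*2] - (-3)*[(-2)*(-4) - (-4)*3] + (-3)*[(-2)*2 - 4*3]
  = 3*(-8) - (-3)*(20) + (-3)*(-16) = 84
Dx = 9*[4*(-4) - (-4)*2] - (-3)*[34*(-4) - (-4)*39] + (-3)*[34*2 - 4*39]
  = 9*(-8) - (-3)*(20) + (-3)*(-88) = 252
Dy = 3*[34*(-4) - (-4)*39] - 9*[(-2)*(-4) - (-4)*3] + (-3)*[(-2)*39 - 34*3]
  = 3*(20) - 9*(20) + (-3)*(-180) = 420
Dz = 3*[4*39 - 34*2] - (-3)*[(-2)*39 - 34*3] + 9*[(-2)*2 - 4*3]
  = 3*(88) - (-3)*(-180) + 9*(-16) = -420
x = Dx/D = 252/84 = 3, y = Dy/D = 420/84 = 5, z = Dz/D = -420/84 = -5
Check eq1: (3)(3) + (-3)(5) + (-3)(-5) = 9 = 9 ✓
Check eq2: (-2)(3) + (4)(5) + (-4)(-5) = 34 = 34 ✓
Check eq3: (3)(3) + (2)(5) + (-4)(-5) = 39 = 39 ✓

x = 3, y = 5, z = -5


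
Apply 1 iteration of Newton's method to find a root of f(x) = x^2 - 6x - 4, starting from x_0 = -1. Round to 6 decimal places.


Newton's method: x_(n+1) = x_n - f(x_n)/f'(x_n)
f(x) = x^2 - 6x - 4
f'(x) = 2x - 6

Iteration 1:
  f(-1.000000) = 3.000000
  f'(-1.000000) = -8.000000
  x_1 = -1.000000 - (3.000000)/(-8.000000) = -0.625000

x_1 = -0.625000


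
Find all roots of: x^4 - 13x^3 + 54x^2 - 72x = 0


The constant term is 0, so x = 0 is a root. Factor out x:
  x^3 - 13x^2 + 54x - 72 = 0
Let p(x) = x^3 - 13x^2 + 54x - 72. By the rational root theorem (leading coefficient 1), any rational root is an integer divisor of 72: try ±1, ±2, ... in turn.
Test x = 1: value = -30 ≠ 0.
Test x = -1: value = -140 ≠ 0.
Test x = 2: value = -8 ≠ 0.
Test x = -2: value = -240 ≠ 0.
Test x = 3: value = 0 ✓, so (x - 3) is a factor.
Synthetic division by (x - 3): bring down 1; 1(3) - 13 = -10; (-10)(3) + 54 = 24; 24(3) - 72 = 0 → quotient x^2 - 10x + 24, remainder 0.
Solve the quadratic x^2 - 10x + 24 = 0: discriminant = (-10)^2 - 4(1)(24) = 100 - 96 = 4.
sqrt(4) = 2, so x = (10 ± 2)/2: x = 6 or x = 4.
Collecting all roots found:

x = 0, x = 3, x = 4, x = 6


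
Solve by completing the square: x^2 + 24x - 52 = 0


Start: x^2 + 24x - 52 = 0
Move constant: x^2 + 24x = 52
Half of 24 is 12, squared is 144
Add 144 to both sides: x^2 + 24x + 144 = 196
(x + 12)^2 = 196
x + 12 = ±14
x = -12 + 14 = 2 or x = -12 - 14 = -26

x = -26, x = 2


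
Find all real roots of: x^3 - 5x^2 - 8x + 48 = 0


Let p(x) = x^3 - 5x^2 - 8x + 48. By the rational root theorem (leading coefficient 1), any rational root is an integer divisor of 48: try ±1, ±2, ... in turn.
Test x = 1: value = 36 ≠ 0.
Test x = -1: value = 50 ≠ 0.
Test x = 2: value = 20 ≠ 0.
Test x = -2: value = 36 ≠ 0.
Test x = 3: value = 6 ≠ 0.
Test x = -3: value = 0 ✓, so (x + 3) is a factor.
Synthetic division by (x + 3): bring down 1; 1(-3) - 5 = -8; (-8)(-3) - 8 = 16; 16(-3) + 48 = 0 → quotient x^2 - 8x + 16, remainder 0.
Solve the quadratic x^2 - 8x + 16 = 0: discriminant = (-8)^2 - 4(1)(16) = 64 - 64 = 0.
Discriminant = 0, so a double root: x = 8/2 = 4.

x = -3, x = 4 (multiplicity 2)


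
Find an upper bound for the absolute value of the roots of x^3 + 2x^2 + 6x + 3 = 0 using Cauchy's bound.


Cauchy's bound: all roots r satisfy |r| <= 1 + max(|a_i/a_n|) for i = 0,...,n-1
where a_n is the leading coefficient.

Coefficients: [1, 2, 6, 3]
Leading coefficient a_n = 1
Ratios |a_i/a_n|: 2, 6, 3
Maximum ratio: 6
Cauchy's bound: |r| <= 1 + 6 = 7

Upper bound = 7


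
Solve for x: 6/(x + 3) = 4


Multiply both sides by (x + 3): 6 = 4(x + 3)
Distribute: 6 = 4x + 12
4x = 6 - 12 = -6
x = -3/2

x = -3/2


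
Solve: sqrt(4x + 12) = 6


Square both sides: 4x + 12 = 6^2 = 36
4x = 36 - 12 = 24
x = 6
Check: sqrt(4*6 + 12) = sqrt(36) = 6 ✓

x = 6


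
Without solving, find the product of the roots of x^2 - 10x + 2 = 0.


By Vieta's formulas for ax^2 + bx + c = 0:
  Sum of roots = -b/a
  Product of roots = c/a

Here a = 1, b = -10, c = 2
Sum = -(-10)/1 = 10
Product = 2/1 = 2

Product = 2


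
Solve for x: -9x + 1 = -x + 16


Starting with: -9x + 1 = -x + 16
Move all x terms to left: (-9 + 1)x = 16 - 1
Simplify: -8x = 15
Divide both sides by -8: x = -15/8

x = -15/8


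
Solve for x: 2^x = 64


Express both sides with the same base.
64 = 2^6
Since the bases match: x = 6

x = 6


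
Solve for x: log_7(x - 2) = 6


Convert to exponential form: x - 2 = 7^6 = 117649
x = 117649 + 2 = 117651
Check: log_7(117651 - 2) = log_7(117649) = log_7(117649) = 6 ✓

x = 117651


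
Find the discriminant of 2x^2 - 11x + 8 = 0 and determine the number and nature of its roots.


For ax^2 + bx + c = 0, discriminant D = b^2 - 4ac
Here a = 2, b = -11, c = 8
D = (-11)^2 - 4(2)(8) = 121 - 64 = 57

D = 57 > 0 but not a perfect square
The equation has 2 distinct real irrational roots.

Discriminant = 57, 2 distinct real irrational roots


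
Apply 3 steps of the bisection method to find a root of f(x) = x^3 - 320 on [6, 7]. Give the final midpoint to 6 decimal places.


f(x) = x^3 - 320
f(6) = -104 < 0
f(7) = 23 > 0

Step 1: midpoint = (6.000000 + 7.000000)/2 = 6.500000
  f(6.500000) = -45.375000
  f(mid) < 0, so root is in [6.500000, 7.000000]

Step 2: midpoint = (6.500000 + 7.000000)/2 = 6.750000
  f(6.750000) = -12.453125
  f(mid) < 0, so root is in [6.750000, 7.000000]

Step 3: midpoint = (6.750000 + 7.000000)/2 = 6.875000
  f(6.875000) = 4.951172
  f(mid) > 0, so root is in [6.750000, 6.875000]

midpoint = 6.875000


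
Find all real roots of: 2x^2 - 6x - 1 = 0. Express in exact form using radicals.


Using the quadratic formula: x = (-b ± sqrt(b^2 - 4ac)) / (2a)
Here a = 2, b = -6, c = -1
Discriminant = b^2 - 4ac = (-6)^2 - 4(2)(-1) = 36 + 8 = 44
Since discriminant = 44 > 0, there are two real roots.
x = (6 ± 2*sqrt(11)) / 4
Simplifying: x = (3 ± sqrt(11)) / 2
Numerically: x ≈ 3.1583 or x ≈ -0.1583

x = (3 + sqrt(11)) / 2 or x = (3 - sqrt(11)) / 2


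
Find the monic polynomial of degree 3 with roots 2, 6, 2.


A monic polynomial with roots 2, 6, 2 is:
p(x) = (x - 2)(x - 6)(x - 2)
After multiplying by (x - 2): x - 2
After multiplying by (x - 6): x^2 - 8x + 12
After multiplying by (x - 2): x^3 - 10x^2 + 28x - 24

x^3 - 10x^2 + 28x - 24


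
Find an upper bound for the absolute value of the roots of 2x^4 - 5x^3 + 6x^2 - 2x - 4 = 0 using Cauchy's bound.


Cauchy's bound: all roots r satisfy |r| <= 1 + max(|a_i/a_n|) for i = 0,...,n-1
where a_n is the leading coefficient.

Coefficients: [2, -5, 6, -2, -4]
Leading coefficient a_n = 2
Ratios |a_i/a_n|: 5/2, 3, 1, 2
Maximum ratio: 3
Cauchy's bound: |r| <= 1 + 3 = 4

Upper bound = 4


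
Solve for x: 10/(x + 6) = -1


Multiply both sides by (x + 6): 10 = -1(x + 6)
Distribute: 10 = -x - 6
-x = 10 + 6 = 16
x = -16

x = -16


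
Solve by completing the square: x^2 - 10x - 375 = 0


Start: x^2 - 10x - 375 = 0
Move constant: x^2 - 10x = 375
Half of -10 is -5, squared is 25
Add 25 to both sides: x^2 - 10x + 25 = 400
(x - 5)^2 = 400
x - 5 = ±20
x = 5 + 20 = 25 or x = 5 - 20 = -15

x = -15, x = 25


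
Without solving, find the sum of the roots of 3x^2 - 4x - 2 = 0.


By Vieta's formulas for ax^2 + bx + c = 0:
  Sum of roots = -b/a
  Product of roots = c/a

Here a = 3, b = -4, c = -2
Sum = -(-4)/3 = 4/3
Product = -2/3 = -2/3

Sum = 4/3


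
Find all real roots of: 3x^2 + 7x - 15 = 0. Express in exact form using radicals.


Using the quadratic formula: x = (-b ± sqrt(b^2 - 4ac)) / (2a)
Here a = 3, b = 7, c = -15
Discriminant = b^2 - 4ac = 7^2 - 4(3)(-15) = 49 + 180 = 229
Since discriminant = 229 > 0, there are two real roots.
x = (-7 ± sqrt(229)) / 6
Numerically: x ≈ 1.3555 or x ≈ -3.6888

x = (-7 + sqrt(229)) / 6 or x = (-7 - sqrt(229)) / 6


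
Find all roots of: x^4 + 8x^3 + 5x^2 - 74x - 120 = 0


Let p(x) = x^4 + 8x^3 + 5x^2 - 74x - 120. By the rational root theorem (leading coefficient 1), any rational root is an integer divisor of 120: try ±1, ±2, ... in turn.
Test x = 1: value = -180 ≠ 0.
Test x = -1: value = -48 ≠ 0.
Test x = 2: value = -168 ≠ 0.
Test x = -2: value = 0 ✓, so (x + 2) is a factor.
Synthetic division by (x + 2): bring down 1; 1(-2) + 8 = 6; 6(-2) + 5 = -7; (-7)(-2) - 74 = -60; (-60)(-2) - 120 = 0 → quotient x^3 + 6x^2 - 7x - 60, remainder 0.
Continue with the quotient x^3 + 6x^2 - 7x - 60 (candidates must divide 60; re-test x = -2 first in case it repeats).
Test x = -2: value = -30 ≠ 0.
Test x = 3: value = 0 ✓, so (x - 3) is a factor.
Synthetic division by (x - 3): bring down 1; 1(3) + 6 = 9; 9(3) - 7 = 20; 20(3) - 60 = 0 → quotient x^2 + 9x + 20, remainder 0.
Solve the quadratic x^2 + 9x + 20 = 0: discriminant = 9^2 - 4(1)(20) = 81 - 80 = 1.
sqrt(1) = 1, so x = (-9 ± 1)/2: x = -4 or x = -5.
Collecting all roots found:

x = -5, x = -4, x = -2, x = 3


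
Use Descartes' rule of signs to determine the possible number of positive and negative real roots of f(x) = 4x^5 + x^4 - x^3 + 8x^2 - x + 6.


Descartes' rule of signs:

For positive roots, count sign changes in f(x) = 4x^5 + x^4 - x^3 + 8x^2 - x + 6:
Signs of coefficients: +, +, -, +, -, +
Number of sign changes: 4
Possible positive real roots: 4, 2, 0

For negative roots, examine f(-x) = -4x^5 + x^4 + x^3 + 8x^2 + x + 6:
Signs of coefficients: -, +, +, +, +, +
Number of sign changes: 1
Possible negative real roots: 1

Positive roots: 4 or 2 or 0; Negative roots: 1


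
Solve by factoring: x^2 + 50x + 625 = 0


We need two numbers that multiply to 625 and add to 50.
Those numbers are 25 and 25 (since 25 * 25 = 625 and 25 + 25 = 50).
So x^2 + 50x + 625 = (x + 25)(x + 25) = 0
Setting each factor to zero: x = -25 or x = -25

x = -25


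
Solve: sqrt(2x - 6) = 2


Square both sides: 2x - 6 = 2^2 = 4
2x = 4 + 6 = 10
x = 5
Check: sqrt(2*5 - 6) = sqrt(4) = 2 ✓

x = 5


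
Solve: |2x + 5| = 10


An absolute value equation |expr| = 10 gives two cases:
Case 1: 2x + 5 = 10
  2x = 5, so x = 5/2
Case 2: 2x + 5 = -10
  2x = -15, so x = -15/2

x = -15/2, x = 5/2


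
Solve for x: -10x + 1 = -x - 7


Starting with: -10x + 1 = -x - 7
Move all x terms to left: (-10 + 1)x = -7 - 1
Simplify: -9x = -8
Divide both sides by -9: x = 8/9

x = 8/9


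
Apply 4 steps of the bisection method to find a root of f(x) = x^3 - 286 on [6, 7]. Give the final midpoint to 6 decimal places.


f(x) = x^3 - 286
f(6) = -70 < 0
f(7) = 57 > 0

Step 1: midpoint = (6.000000 + 7.000000)/2 = 6.500000
  f(6.500000) = -11.375000
  f(mid) < 0, so root is in [6.500000, 7.000000]

Step 2: midpoint = (6.500000 + 7.000000)/2 = 6.750000
  f(6.750000) = 21.546875
  f(mid) > 0, so root is in [6.500000, 6.750000]

Step 3: midpoint = (6.500000 + 6.750000)/2 = 6.625000
  f(6.625000) = 4.775391
  f(mid) > 0, so root is in [6.500000, 6.625000]

Step 4: midpoint = (6.500000 + 6.625000)/2 = 6.562500
  f(6.562500) = -3.376709
  f(mid) < 0, so root is in [6.562500, 6.625000]

midpoint = 6.562500


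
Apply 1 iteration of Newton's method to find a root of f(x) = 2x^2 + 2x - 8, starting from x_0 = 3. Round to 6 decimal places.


Newton's method: x_(n+1) = x_n - f(x_n)/f'(x_n)
f(x) = 2x^2 + 2x - 8
f'(x) = 4x + 2

Iteration 1:
  f(3.000000) = 16.000000
  f'(3.000000) = 14.000000
  x_1 = 3.000000 - (16.000000)/(14.000000) = 1.857143

x_1 = 1.857143


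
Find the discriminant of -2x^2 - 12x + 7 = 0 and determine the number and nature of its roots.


For ax^2 + bx + c = 0, discriminant D = b^2 - 4ac
Here a = -2, b = -12, c = 7
D = (-12)^2 - 4(-2)(7) = 144 + 56 = 200

D = 200 > 0 but not a perfect square
The equation has 2 distinct real irrational roots.

Discriminant = 200, 2 distinct real irrational roots
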